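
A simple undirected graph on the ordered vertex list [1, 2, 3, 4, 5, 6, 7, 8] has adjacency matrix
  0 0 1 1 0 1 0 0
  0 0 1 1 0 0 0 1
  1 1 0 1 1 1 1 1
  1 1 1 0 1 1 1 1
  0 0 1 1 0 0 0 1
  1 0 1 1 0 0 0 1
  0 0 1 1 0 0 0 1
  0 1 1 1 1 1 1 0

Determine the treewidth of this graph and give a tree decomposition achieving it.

Each bag holds 4 vertices, so the decomposition has width 3, which upper-bounds the treewidth. On the other hand G contains the 4-clique {2, 3, 4, 8}. A clique must lie in a single bag of any decomposition, so no decomposition can have width below 3. Hence tw(G) = 3 exactly.

Treewidth 3.
Bags: B1 = {3, 4, 5, 8}  B2 = {3, 4, 6, 8}  B3 = {2, 3, 4, 8}  B4 = {1, 3, 4, 6}  B5 = {3, 4, 7, 8}
Tree: B1–B2, B2–B3, B2–B4, B1–B5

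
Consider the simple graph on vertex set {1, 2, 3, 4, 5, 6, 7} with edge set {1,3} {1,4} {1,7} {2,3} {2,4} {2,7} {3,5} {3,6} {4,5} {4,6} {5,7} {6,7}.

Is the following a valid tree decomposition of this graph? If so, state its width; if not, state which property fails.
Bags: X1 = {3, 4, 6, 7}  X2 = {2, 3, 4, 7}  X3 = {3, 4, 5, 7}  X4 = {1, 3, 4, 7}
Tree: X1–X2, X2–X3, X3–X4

Vertex coverage: the bags together contain {1, 2, 3, 4, 5, 6, 7}, the full vertex set. Edge coverage: each edge of G has both endpoints in at least one bag. Running intersection: for every vertex, the bags containing it form a connected subtree. All three properties hold, so this is a valid tree decomposition of width max|bag| − 1 = 3, and hence tw(G) ≤ 3.

Yes; width 3.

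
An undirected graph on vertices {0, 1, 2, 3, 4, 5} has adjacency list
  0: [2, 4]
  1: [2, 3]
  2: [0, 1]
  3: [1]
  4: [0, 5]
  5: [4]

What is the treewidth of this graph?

A width-1 tree decomposition is:
Bags: B1 = {4, 5}  B2 = {0, 4}  B3 = {0, 2}  B4 = {1, 2}  B5 = {1, 3}
Tree: B1–B2, B2–B3, B3–B4, B4–B5
Each bag holds 2 vertices, so the decomposition has width 1, which upper-bounds the treewidth. G has an edge, so its treewidth is at least 1. Therefore the treewidth is 1.

1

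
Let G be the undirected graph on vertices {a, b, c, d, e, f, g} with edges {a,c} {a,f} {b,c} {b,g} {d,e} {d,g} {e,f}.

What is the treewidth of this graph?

A width-2 tree decomposition is:
Bags: B1 = {d, e, g}  B2 = {b, e, g}  B3 = {b, c, e}  B4 = {a, c, e}  B5 = {a, e, f}
Tree: B1–B2, B2–B3, B3–B4, B4–B5
Each bag holds 3 vertices, so the decomposition has width 2, which upper-bounds the treewidth. Since e–d–g–b–c–a–f–e is a cycle in G, G is not acyclic. Forests are exactly the graphs of treewidth ≤ 1, so tw(G) ≥ 2. Combining the bounds, tw(G) = 2.

2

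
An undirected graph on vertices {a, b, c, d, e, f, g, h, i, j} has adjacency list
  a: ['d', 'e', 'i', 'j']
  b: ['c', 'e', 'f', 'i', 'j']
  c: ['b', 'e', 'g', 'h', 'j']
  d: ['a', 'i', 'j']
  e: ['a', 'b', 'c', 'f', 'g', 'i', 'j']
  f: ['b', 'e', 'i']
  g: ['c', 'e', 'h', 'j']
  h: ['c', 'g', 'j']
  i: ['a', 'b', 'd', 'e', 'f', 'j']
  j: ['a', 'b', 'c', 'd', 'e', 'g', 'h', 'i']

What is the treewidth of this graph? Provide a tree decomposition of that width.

Treewidth 3.
One optimal decomposition is:
Bags: B1 = {b, c, e, j}  B2 = {b, e, i, j}  B3 = {c, e, g, j}  B4 = {b, e, f, i}  B5 = {c, g, h, j}  B6 = {a, e, i, j}  B7 = {a, d, i, j}
Tree: B1–B2, B1–B3, B2–B4, B3–B5, B2–B6, B6–B7

Every bag has size at most 4, so the width is 4 − 1 = 3 and tw(G) ≤ 3. For the lower bound, the 4 vertices {a, d, i, j} are pairwise adjacent, and any tree decomposition puts a clique entirely inside one bag — forcing width ≥ 3. The upper and lower bounds meet at 3, so that is the treewidth.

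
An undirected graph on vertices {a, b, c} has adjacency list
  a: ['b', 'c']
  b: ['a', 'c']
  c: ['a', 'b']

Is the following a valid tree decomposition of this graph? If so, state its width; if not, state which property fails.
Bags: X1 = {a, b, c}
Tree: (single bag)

Yes; width 2.

Vertex coverage: the bags together contain {a, b, c}, the full vertex set. Edge coverage: each edge of G has both endpoints in at least one bag. Running intersection: for every vertex, the bags containing it form a connected subtree. All three properties hold, so this is a valid tree decomposition of width max|bag| − 1 = 2, and hence tw(G) ≤ 2.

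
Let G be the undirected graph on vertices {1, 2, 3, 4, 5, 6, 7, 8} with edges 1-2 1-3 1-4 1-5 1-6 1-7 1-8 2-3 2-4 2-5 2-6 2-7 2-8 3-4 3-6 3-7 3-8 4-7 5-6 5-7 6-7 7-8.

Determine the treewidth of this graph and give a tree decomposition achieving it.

Every bag has size at most 5, so the width is 5 − 1 = 4 and tw(G) ≤ 4. On the other hand G contains the 5-clique {1, 2, 3, 7, 8}. A clique must lie in a single bag of any decomposition, so no decomposition can have width below 4. The upper and lower bounds meet at 4, so that is the treewidth.

Treewidth 4.
One such decomposition:
Bags: B1 = {1, 2, 3, 7, 8}  B2 = {1, 2, 3, 6, 7}  B3 = {1, 2, 5, 6, 7}  B4 = {1, 2, 3, 4, 7}
Tree: B1–B2, B2–B3, B2–B4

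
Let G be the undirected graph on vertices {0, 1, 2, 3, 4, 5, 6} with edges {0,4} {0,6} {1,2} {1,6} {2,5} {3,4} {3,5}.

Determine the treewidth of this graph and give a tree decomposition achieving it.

Each bag holds 3 vertices, so the decomposition has width 2, which upper-bounds the treewidth. The edges 5–3–4–0–6–1–2–5 form a cycle, so G is not a tree and its treewidth is at least 2. Therefore the treewidth is 2.

Treewidth 2.
One such decomposition:
Bags: B1 = {3, 4, 5}  B2 = {0, 4, 5}  B3 = {0, 5, 6}  B4 = {1, 5, 6}  B5 = {1, 2, 5}
Tree: B1–B2, B2–B3, B3–B4, B4–B5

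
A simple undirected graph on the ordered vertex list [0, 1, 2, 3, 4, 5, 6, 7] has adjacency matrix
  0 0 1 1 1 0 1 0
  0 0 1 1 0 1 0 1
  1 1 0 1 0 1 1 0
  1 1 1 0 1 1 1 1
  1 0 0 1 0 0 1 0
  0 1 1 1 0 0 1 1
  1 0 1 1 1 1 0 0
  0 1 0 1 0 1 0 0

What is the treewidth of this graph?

3

A width-3 tree decomposition is:
Bags: B1 = {2, 3, 5, 6}  B2 = {0, 2, 3, 6}  B3 = {1, 2, 3, 5}  B4 = {0, 3, 4, 6}  B5 = {1, 3, 5, 7}
Tree: B1–B2, B1–B3, B2–B4, B3–B5
The largest bag has 4 vertices, giving width 3; this decomposition certifies tw(G) ≤ 3. Conversely, {0, 2, 3, 6} is a clique of size 4, and the vertices of any clique must share a bag in every tree decomposition; so some bag has ≥ 4 vertices and tw(G) ≥ 3. Hence tw(G) = 3 exactly.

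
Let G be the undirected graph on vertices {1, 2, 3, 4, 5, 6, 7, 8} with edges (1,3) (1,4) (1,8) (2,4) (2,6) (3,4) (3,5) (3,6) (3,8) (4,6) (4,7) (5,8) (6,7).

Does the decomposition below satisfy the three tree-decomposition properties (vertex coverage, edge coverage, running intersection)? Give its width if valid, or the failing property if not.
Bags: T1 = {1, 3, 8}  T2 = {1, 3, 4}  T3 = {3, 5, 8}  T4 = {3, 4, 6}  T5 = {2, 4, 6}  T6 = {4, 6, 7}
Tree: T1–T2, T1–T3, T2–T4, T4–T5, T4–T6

Yes; width 2.

Vertex coverage: the bags together contain {1, 2, 3, 4, 5, 6, 7, 8}, the full vertex set. Edge coverage: each edge of G has both endpoints in at least one bag. Running intersection: for every vertex, the bags containing it form a connected subtree. All three properties hold, so this is a valid tree decomposition of width max|bag| − 1 = 2, and hence tw(G) ≤ 2.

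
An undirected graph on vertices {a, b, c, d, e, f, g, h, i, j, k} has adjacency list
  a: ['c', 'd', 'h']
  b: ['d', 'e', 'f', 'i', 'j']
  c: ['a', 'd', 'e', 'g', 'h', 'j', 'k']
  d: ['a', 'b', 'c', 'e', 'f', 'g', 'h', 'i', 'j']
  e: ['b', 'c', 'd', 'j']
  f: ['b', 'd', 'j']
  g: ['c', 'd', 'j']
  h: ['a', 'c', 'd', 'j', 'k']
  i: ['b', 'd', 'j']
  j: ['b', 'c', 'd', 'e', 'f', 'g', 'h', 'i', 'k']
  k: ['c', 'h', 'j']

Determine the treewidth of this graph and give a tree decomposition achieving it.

Each bag holds 4 vertices, so the decomposition has width 3, which upper-bounds the treewidth. For the lower bound, the 4 vertices {c, d, g, j} are pairwise adjacent, and any tree decomposition puts a clique entirely inside one bag — forcing width ≥ 3. Combining the bounds, tw(G) = 3.

Treewidth 3.
One optimal decomposition is:
Bags: B1 = {c, d, e, j}  B2 = {c, d, h, j}  B3 = {b, d, e, j}  B4 = {b, d, i, j}  B5 = {a, c, d, h}  B6 = {c, d, g, j}  B7 = {b, d, f, j}  B8 = {c, h, j, k}
Tree: B1–B2, B1–B3, B3–B4, B2–B5, B1–B6, B3–B7, B2–B8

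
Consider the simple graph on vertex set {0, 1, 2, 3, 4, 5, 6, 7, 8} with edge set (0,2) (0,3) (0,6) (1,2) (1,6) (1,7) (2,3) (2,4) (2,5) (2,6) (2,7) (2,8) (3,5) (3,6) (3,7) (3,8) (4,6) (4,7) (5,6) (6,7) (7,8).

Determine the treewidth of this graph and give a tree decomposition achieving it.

Every bag has size at most 4, so the width is 4 − 1 = 3 and tw(G) ≤ 3. For the lower bound, the 4 vertices {2, 3, 7, 8} are pairwise adjacent, and any tree decomposition puts a clique entirely inside one bag — forcing width ≥ 3. Therefore the treewidth is 3.

Treewidth 3.
One such decomposition:
Bags: B1 = {1, 2, 6, 7}  B2 = {2, 3, 6, 7}  B3 = {2, 3, 5, 6}  B4 = {0, 2, 3, 6}  B5 = {2, 4, 6, 7}  B6 = {2, 3, 7, 8}
Tree: B1–B2, B2–B3, B3–B4, B2–B5, B2–B6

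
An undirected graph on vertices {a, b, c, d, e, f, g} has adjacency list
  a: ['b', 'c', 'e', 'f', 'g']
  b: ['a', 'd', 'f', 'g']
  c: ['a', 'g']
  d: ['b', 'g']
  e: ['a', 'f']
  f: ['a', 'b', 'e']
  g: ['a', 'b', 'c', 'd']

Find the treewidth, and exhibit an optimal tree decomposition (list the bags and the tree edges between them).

Treewidth 2.
Bags: B1 = {a, b, f}  B2 = {a, b, g}  B3 = {a, e, f}  B4 = {b, d, g}  B5 = {a, c, g}
Tree: B1–B2, B1–B3, B2–B4, B2–B5

Each bag holds 3 vertices, so the decomposition has width 2, which upper-bounds the treewidth. Conversely, {b, d, g} is a clique of size 3, and the vertices of any clique must share a bag in every tree decomposition; so some bag has ≥ 3 vertices and tw(G) ≥ 2. Combining the bounds, tw(G) = 2.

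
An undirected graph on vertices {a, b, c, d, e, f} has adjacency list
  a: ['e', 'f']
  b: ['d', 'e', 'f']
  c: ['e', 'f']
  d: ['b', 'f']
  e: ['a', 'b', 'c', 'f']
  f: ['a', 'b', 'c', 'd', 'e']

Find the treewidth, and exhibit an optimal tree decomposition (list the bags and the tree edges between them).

Every bag has size at most 3, so the width is 3 − 1 = 2 and tw(G) ≤ 2. For the lower bound, the 3 vertices {b, d, f} are pairwise adjacent, and any tree decomposition puts a clique entirely inside one bag — forcing width ≥ 2. The upper and lower bounds meet at 2, so that is the treewidth.

Treewidth 2.
One such decomposition:
Bags: B1 = {a, e, f}  B2 = {b, e, f}  B3 = {c, e, f}  B4 = {b, d, f}
Tree: B1–B2, B2–B3, B2–B4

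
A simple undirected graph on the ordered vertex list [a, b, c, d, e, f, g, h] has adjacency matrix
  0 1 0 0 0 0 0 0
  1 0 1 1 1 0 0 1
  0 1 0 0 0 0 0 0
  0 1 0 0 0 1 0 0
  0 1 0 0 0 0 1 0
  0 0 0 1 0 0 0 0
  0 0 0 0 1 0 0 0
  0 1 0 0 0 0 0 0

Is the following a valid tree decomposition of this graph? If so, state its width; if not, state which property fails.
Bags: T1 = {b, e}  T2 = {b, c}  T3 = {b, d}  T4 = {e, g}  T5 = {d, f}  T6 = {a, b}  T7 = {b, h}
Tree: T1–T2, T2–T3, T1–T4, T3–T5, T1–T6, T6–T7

Yes; width 1.

Every vertex of G appears in some bag (union = {a, b, c, d, e, f, g, h}); every edge is covered by a bag; and for each vertex v the set of bags containing v is connected in the bag tree. The decomposition is therefore valid. The largest bag has 2 vertices, so the width is 1.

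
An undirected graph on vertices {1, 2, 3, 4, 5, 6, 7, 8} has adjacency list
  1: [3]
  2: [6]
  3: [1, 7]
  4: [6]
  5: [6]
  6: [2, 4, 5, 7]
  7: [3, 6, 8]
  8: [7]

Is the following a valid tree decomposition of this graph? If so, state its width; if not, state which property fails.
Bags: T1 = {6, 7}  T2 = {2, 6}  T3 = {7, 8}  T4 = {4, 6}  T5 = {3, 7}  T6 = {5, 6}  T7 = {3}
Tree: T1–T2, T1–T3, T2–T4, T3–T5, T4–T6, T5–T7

No — vertex 1 appears in no bag.

A tree decomposition must satisfy three properties: every vertex lies in some bag; for every edge, both endpoints lie together in some bag; and for every vertex, the bags containing it form a connected subtree. Here vertex 1 appears in no bag, so the decomposition is invalid.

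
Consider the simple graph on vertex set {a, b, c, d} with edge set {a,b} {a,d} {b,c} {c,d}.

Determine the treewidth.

2

A width-2 tree decomposition is:
Bags: B1 = {a, c, d}  B2 = {a, b, c}
Tree: B1–B2
Each bag holds 3 vertices, so the decomposition has width 2, which upper-bounds the treewidth. Since a–d–c–b–a is a cycle in G, G is not acyclic. Forests are exactly the graphs of treewidth ≤ 1, so tw(G) ≥ 2. The upper and lower bounds meet at 2, so that is the treewidth.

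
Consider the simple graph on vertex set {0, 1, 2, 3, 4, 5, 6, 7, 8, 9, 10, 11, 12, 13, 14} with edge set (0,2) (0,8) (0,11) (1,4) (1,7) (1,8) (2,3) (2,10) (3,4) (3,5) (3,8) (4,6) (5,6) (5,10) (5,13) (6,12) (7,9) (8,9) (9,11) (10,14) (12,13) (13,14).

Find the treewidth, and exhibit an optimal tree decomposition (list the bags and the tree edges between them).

The largest bag has 4 vertices, giving width 3; this decomposition certifies tw(G) ≤ 3. For the lower bound: the 4 vertex sets {7,9,11}, {0}, {8}, {1,2,3,4} are disjoint, each induces a connected subgraph, and every pair is joined by at least one edge of G. Contracting each set to a single vertex therefore yields K_{4} as a minor, and since treewidth is minor-monotone, tw(G) ≥ tw(K_{4}) = 3. The upper and lower bounds meet at 3, so that is the treewidth.

Treewidth 3.
Bags: B1 = {0, 7, 9, 11}  B2 = {0, 7, 8, 9}  B3 = {0, 1, 7, 8}  B4 = {0, 1, 2, 8}  B5 = {1, 2, 3, 8}  B6 = {1, 2, 3, 4}  B7 = {2, 3, 4, 10}  B8 = {3, 4, 5, 10}  B9 = {4, 5, 6, 10}  B10 = {5, 6, 10, 14}  B11 = {5, 6, 13, 14}  B12 = {6, 12, 13, 14}
Tree: B1–B2, B2–B3, B3–B4, B4–B5, B5–B6, B6–B7, B7–B8, B8–B9, B9–B10, B10–B11, B11–B12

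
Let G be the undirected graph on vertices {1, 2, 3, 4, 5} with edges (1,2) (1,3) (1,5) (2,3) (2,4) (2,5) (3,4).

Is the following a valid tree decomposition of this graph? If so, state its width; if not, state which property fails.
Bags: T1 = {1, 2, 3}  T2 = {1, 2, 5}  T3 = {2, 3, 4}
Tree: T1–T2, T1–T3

Vertex coverage: the bags together contain {1, 2, 3, 4, 5}, the full vertex set. Edge coverage: each edge of G has both endpoints in at least one bag. Running intersection: for every vertex, the bags containing it form a connected subtree. All three properties hold, so this is a valid tree decomposition of width max|bag| − 1 = 2, and hence tw(G) ≤ 2.

Yes; width 2.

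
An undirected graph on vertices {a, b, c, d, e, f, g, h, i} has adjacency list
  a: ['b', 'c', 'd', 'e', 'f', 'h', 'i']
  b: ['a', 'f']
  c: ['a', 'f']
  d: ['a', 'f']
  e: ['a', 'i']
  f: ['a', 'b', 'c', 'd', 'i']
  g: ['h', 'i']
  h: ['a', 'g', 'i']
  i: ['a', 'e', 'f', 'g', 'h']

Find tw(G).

2

A width-2 tree decomposition is:
Bags: B1 = {a, b, f}  B2 = {a, c, f}  B3 = {a, f, i}  B4 = {a, h, i}  B5 = {g, h, i}  B6 = {a, d, f}  B7 = {a, e, i}
Tree: B1–B2, B1–B3, B3–B4, B4–B5, B1–B6, B4–B7
The largest bag has 3 vertices, giving width 2; this decomposition certifies tw(G) ≤ 2. For the lower bound, the 3 vertices {g, h, i} are pairwise adjacent, and any tree decomposition puts a clique entirely inside one bag — forcing width ≥ 2. Hence tw(G) = 2 exactly.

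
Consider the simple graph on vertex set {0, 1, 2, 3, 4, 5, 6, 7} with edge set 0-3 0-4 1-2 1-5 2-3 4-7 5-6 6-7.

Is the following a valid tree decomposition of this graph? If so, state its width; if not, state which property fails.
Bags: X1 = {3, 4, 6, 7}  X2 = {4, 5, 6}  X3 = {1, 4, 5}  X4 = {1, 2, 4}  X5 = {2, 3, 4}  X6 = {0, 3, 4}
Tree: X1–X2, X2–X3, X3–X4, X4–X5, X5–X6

A tree decomposition must satisfy three properties: every vertex lies in some bag; for every edge, both endpoints lie together in some bag; and for every vertex, the bags containing it form a connected subtree. Here bags containing vertex 3 are not connected in the tree, so the decomposition is invalid.

No — bags containing vertex 3 are not connected in the tree.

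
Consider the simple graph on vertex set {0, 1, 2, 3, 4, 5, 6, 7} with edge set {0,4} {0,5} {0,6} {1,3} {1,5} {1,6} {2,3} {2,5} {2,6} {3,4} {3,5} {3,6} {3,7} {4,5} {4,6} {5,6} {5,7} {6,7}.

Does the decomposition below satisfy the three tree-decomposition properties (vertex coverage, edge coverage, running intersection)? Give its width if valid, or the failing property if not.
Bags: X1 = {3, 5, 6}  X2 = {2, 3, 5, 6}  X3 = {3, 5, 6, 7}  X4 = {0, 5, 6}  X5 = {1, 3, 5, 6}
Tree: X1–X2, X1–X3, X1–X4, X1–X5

A tree decomposition must satisfy three properties: every vertex lies in some bag; for every edge, both endpoints lie together in some bag; and for every vertex, the bags containing it form a connected subtree. Here vertex 4 appears in no bag, so the decomposition is invalid.

No — vertex 4 appears in no bag.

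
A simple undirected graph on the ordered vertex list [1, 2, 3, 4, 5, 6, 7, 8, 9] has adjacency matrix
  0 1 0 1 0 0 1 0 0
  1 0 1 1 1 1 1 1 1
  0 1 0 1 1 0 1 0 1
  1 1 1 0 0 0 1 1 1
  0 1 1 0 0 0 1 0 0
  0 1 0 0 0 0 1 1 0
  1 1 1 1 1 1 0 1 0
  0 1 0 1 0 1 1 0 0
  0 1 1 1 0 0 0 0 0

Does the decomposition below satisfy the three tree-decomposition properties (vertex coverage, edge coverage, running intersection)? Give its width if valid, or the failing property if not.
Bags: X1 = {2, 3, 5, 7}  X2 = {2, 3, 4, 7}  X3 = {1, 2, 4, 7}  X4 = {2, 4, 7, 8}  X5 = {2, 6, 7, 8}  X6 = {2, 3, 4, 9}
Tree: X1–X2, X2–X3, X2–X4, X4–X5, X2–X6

Checking the three conditions: (i) the bags cover all of {1, 2, 3, 4, 5, 6, 7, 8, 9}; (ii) for each edge, some bag contains both endpoints; (iii) the bags containing any fixed vertex form a subtree. All hold, so the decomposition is valid with width 4 − 1 = 3.

Yes; width 3.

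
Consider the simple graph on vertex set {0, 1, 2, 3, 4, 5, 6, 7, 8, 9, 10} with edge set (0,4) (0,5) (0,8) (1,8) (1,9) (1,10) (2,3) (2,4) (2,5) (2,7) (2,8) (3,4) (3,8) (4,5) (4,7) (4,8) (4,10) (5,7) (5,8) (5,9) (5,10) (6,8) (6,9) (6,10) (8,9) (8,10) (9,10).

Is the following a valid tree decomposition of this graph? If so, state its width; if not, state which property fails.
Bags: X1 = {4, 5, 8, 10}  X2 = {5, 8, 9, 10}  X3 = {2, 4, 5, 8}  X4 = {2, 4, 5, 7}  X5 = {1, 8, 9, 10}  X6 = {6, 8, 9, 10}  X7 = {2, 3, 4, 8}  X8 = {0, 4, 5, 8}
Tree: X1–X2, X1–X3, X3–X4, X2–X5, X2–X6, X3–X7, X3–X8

Yes; width 3.

Vertex coverage: the bags together contain {0, 1, 2, 3, 4, 5, 6, 7, 8, 9, 10}, the full vertex set. Edge coverage: each edge of G has both endpoints in at least one bag. Running intersection: for every vertex, the bags containing it form a connected subtree. All three properties hold, so this is a valid tree decomposition of width max|bag| − 1 = 3, and hence tw(G) ≤ 3.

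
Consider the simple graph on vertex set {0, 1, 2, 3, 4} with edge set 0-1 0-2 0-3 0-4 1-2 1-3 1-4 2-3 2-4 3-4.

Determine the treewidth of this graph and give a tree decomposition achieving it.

Treewidth 4.
One optimal decomposition is:
Bags: B1 = {0, 1, 2, 3, 4}
Tree: (single bag)

With just one bag of size 5, the width is 5 − 1 = 4, so tw(G) ≤ 4. Conversely, {0, 1, 2, 3, 4} is a clique of size 5, and the vertices of any clique must share a bag in every tree decomposition; so some bag has ≥ 5 vertices and tw(G) ≥ 4. Hence tw(G) = 4 exactly.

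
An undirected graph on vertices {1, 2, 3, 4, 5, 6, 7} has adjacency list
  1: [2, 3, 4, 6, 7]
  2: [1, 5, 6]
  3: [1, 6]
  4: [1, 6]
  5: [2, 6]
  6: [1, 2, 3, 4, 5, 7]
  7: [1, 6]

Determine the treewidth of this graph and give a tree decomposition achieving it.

Treewidth 2.
One optimal decomposition is:
Bags: B1 = {1, 2, 6}  B2 = {1, 6, 7}  B3 = {1, 3, 6}  B4 = {1, 4, 6}  B5 = {2, 5, 6}
Tree: B1–B2, B1–B3, B3–B4, B1–B5

Each bag holds 3 vertices, so the decomposition has width 2, which upper-bounds the treewidth. For the lower bound, the 3 vertices {1, 2, 6} are pairwise adjacent, and any tree decomposition puts a clique entirely inside one bag — forcing width ≥ 2. The upper and lower bounds meet at 2, so that is the treewidth.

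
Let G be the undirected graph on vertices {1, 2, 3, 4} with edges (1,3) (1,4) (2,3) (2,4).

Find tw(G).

2

A width-2 tree decomposition is:
Bags: B1 = {1, 3, 4}  B2 = {2, 3, 4}
Tree: B1–B2
Each bag holds 3 vertices, so the decomposition has width 2, which upper-bounds the treewidth. For the lower bound, G contains the cycle 4–1–3–2–4, so G is not a forest; only forests have treewidth ≤ 1, hence tw(G) ≥ 2. Therefore the treewidth is 2.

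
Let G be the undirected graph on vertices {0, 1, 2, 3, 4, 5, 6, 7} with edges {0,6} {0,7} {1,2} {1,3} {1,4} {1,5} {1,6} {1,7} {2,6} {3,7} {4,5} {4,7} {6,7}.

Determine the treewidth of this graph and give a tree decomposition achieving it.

Treewidth 2.
One optimal decomposition is:
Bags: B1 = {1, 6, 7}  B2 = {1, 2, 6}  B3 = {1, 4, 7}  B4 = {1, 4, 5}  B5 = {1, 3, 7}  B6 = {0, 6, 7}
Tree: B1–B2, B1–B3, B3–B4, B1–B5, B1–B6

Each bag holds 3 vertices, so the decomposition has width 2, which upper-bounds the treewidth. For the lower bound, the 3 vertices {0, 6, 7} are pairwise adjacent, and any tree decomposition puts a clique entirely inside one bag — forcing width ≥ 2. Combining the bounds, tw(G) = 2.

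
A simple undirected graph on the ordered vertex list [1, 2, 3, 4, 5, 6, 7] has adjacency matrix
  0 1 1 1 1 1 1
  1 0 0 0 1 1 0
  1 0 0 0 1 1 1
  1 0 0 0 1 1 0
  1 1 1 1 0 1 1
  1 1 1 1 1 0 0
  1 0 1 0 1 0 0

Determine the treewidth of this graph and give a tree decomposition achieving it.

Every bag has size at most 4, so the width is 4 − 1 = 3 and tw(G) ≤ 3. On the other hand G contains the 4-clique {1, 2, 5, 6}. A clique must lie in a single bag of any decomposition, so no decomposition can have width below 3. Hence tw(G) = 3 exactly.

Treewidth 3.
One such decomposition:
Bags: B1 = {1, 3, 5, 6}  B2 = {1, 3, 5, 7}  B3 = {1, 4, 5, 6}  B4 = {1, 2, 5, 6}
Tree: B1–B2, B1–B3, B1–B4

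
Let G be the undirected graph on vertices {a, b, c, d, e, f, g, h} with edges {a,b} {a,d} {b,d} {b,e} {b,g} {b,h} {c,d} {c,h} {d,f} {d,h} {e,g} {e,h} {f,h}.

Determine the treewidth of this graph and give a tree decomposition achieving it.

Each bag holds 3 vertices, so the decomposition has width 2, which upper-bounds the treewidth. On the other hand G contains the 3-clique {c, d, h}. A clique must lie in a single bag of any decomposition, so no decomposition can have width below 2. The upper and lower bounds meet at 2, so that is the treewidth.

Treewidth 2.
One optimal decomposition is:
Bags: B1 = {b, d, h}  B2 = {d, f, h}  B3 = {c, d, h}  B4 = {b, e, h}  B5 = {b, e, g}  B6 = {a, b, d}
Tree: B1–B2, B1–B3, B1–B4, B4–B5, B1–B6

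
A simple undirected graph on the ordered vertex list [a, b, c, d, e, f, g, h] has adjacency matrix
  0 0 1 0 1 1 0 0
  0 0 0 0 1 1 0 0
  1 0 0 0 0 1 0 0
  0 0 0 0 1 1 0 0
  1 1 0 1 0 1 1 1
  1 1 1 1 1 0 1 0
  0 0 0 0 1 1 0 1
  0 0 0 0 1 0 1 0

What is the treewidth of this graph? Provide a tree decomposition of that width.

Each bag holds 3 vertices, so the decomposition has width 2, which upper-bounds the treewidth. For the lower bound, the 3 vertices {e, g, h} are pairwise adjacent, and any tree decomposition puts a clique entirely inside one bag — forcing width ≥ 2. Therefore the treewidth is 2.

Treewidth 2.
Bags: B1 = {d, e, f}  B2 = {e, f, g}  B3 = {a, e, f}  B4 = {a, c, f}  B5 = {b, e, f}  B6 = {e, g, h}
Tree: B1–B2, B2–B3, B3–B4, B3–B5, B2–B6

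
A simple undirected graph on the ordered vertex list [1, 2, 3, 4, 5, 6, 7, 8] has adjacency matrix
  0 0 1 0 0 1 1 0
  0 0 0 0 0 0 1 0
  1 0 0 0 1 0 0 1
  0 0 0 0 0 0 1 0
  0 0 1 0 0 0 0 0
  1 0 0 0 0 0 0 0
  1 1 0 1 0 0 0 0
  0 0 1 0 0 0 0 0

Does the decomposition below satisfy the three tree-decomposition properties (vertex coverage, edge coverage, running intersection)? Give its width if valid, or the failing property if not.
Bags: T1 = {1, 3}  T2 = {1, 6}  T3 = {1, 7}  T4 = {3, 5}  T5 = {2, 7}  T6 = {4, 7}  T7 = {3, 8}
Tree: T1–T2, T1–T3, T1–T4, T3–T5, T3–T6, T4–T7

Yes; width 1.

Every vertex of G appears in some bag (union = {1, 2, 3, 4, 5, 6, 7, 8}); every edge is covered by a bag; and for each vertex v the set of bags containing v is connected in the bag tree. The decomposition is therefore valid. The largest bag has 2 vertices, so the width is 1.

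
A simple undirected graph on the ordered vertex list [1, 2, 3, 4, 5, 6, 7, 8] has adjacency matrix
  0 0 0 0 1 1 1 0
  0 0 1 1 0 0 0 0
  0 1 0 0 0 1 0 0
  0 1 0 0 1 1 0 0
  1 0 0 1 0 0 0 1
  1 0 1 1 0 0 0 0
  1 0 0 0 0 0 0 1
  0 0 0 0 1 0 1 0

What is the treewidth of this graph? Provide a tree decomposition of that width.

Every bag has size at most 3, so the width is 3 − 1 = 2 and tw(G) ≤ 2. Since 7–8–5–1–7 is a cycle in G, G is not acyclic. Forests are exactly the graphs of treewidth ≤ 1, so tw(G) ≥ 2. The upper and lower bounds meet at 2, so that is the treewidth.

Treewidth 2.
One such decomposition:
Bags: B1 = {1, 7, 8}  B2 = {1, 5, 8}  B3 = {1, 5, 6}  B4 = {4, 5, 6}  B5 = {3, 4, 6}  B6 = {2, 3, 4}
Tree: B1–B2, B2–B3, B3–B4, B4–B5, B5–B6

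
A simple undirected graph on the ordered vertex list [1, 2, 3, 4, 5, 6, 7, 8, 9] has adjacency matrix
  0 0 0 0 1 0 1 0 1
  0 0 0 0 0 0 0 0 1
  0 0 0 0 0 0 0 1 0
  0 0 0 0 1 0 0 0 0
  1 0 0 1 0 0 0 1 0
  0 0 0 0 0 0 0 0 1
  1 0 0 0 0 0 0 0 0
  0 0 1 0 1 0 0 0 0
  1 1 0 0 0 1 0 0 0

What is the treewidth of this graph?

A width-1 tree decomposition is:
Bags: B1 = {1, 9}  B2 = {6, 9}  B3 = {1, 5}  B4 = {5, 8}  B5 = {1, 7}  B6 = {3, 8}  B7 = {2, 9}  B8 = {4, 5}
Tree: B1–B2, B1–B3, B3–B4, B3–B5, B4–B6, B1–B7, B4–B8
The largest bag has 2 vertices, giving width 1; this decomposition certifies tw(G) ≤ 1. Any graph with an edge has treewidth ≥ 1, and G has the edge 9–1. The upper and lower bounds meet at 1, so that is the treewidth.

1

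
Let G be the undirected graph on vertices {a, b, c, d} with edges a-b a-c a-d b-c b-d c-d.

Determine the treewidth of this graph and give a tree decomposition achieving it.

With just one bag of size 4, the width is 4 − 1 = 3, so tw(G) ≤ 3. On the other hand G contains the 4-clique {a, b, c, d}. A clique must lie in a single bag of any decomposition, so no decomposition can have width below 3. Hence tw(G) = 3 exactly.

Treewidth 3.
Bags: B1 = {a, b, c, d}
Tree: (single bag)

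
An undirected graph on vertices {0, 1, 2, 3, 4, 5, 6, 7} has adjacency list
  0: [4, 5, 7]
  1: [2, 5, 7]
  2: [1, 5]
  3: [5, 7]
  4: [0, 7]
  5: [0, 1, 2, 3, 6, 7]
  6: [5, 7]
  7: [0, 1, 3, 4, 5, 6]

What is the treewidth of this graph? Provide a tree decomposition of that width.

Treewidth 2.
One optimal decomposition is:
Bags: B1 = {0, 5, 7}  B2 = {5, 6, 7}  B3 = {1, 5, 7}  B4 = {1, 2, 5}  B5 = {3, 5, 7}  B6 = {0, 4, 7}
Tree: B1–B2, B2–B3, B3–B4, B3–B5, B1–B6

The largest bag has 3 vertices, giving width 2; this decomposition certifies tw(G) ≤ 2. For the lower bound, the 3 vertices {0, 4, 7} are pairwise adjacent, and any tree decomposition puts a clique entirely inside one bag — forcing width ≥ 2. The upper and lower bounds meet at 2, so that is the treewidth.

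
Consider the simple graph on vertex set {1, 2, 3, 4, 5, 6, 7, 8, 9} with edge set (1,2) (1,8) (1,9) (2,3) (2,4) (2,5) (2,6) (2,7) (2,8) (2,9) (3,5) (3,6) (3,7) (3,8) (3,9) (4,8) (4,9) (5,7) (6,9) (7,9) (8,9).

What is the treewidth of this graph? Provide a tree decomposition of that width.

Treewidth 3.
Bags: B1 = {2, 3, 6, 9}  B2 = {2, 3, 8, 9}  B3 = {1, 2, 8, 9}  B4 = {2, 3, 7, 9}  B5 = {2, 3, 5, 7}  B6 = {2, 4, 8, 9}
Tree: B1–B2, B2–B3, B2–B4, B4–B5, B2–B6

Each bag holds 4 vertices, so the decomposition has width 3, which upper-bounds the treewidth. For the lower bound, the 4 vertices {1, 2, 8, 9} are pairwise adjacent, and any tree decomposition puts a clique entirely inside one bag — forcing width ≥ 3. Combining the bounds, tw(G) = 3.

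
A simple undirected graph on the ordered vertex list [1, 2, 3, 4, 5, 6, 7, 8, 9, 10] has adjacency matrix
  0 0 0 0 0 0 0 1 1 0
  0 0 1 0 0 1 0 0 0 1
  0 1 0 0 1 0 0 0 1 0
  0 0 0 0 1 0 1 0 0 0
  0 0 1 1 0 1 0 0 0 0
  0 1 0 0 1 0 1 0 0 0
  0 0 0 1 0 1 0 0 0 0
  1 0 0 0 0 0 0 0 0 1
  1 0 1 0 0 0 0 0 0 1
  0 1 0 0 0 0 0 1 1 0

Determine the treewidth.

A width-2 tree decomposition is:
Bags: B1 = {4, 6, 7}  B2 = {4, 5, 6}  B3 = {2, 5, 6}  B4 = {2, 3, 5}  B5 = {2, 3, 10}  B6 = {3, 9, 10}  B7 = {8, 9, 10}  B8 = {1, 8, 9}
Tree: B1–B2, B2–B3, B3–B4, B4–B5, B5–B6, B6–B7, B7–B8
Each bag holds 3 vertices, so the decomposition has width 2, which upper-bounds the treewidth. The edges 7–4–5–6–7 form a cycle, so G is not a tree and its treewidth is at least 2. Combining the bounds, tw(G) = 2.

2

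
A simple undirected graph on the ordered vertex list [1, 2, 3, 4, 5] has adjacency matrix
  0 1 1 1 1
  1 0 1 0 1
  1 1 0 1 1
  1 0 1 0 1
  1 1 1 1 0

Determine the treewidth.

A width-3 tree decomposition is:
Bags: B1 = {1, 2, 3, 5}  B2 = {1, 3, 4, 5}
Tree: B1–B2
Every bag has size at most 4, so the width is 4 − 1 = 3 and tw(G) ≤ 3. For the lower bound, the 4 vertices {1, 2, 3, 5} are pairwise adjacent, and any tree decomposition puts a clique entirely inside one bag — forcing width ≥ 3. Hence tw(G) = 3 exactly.

3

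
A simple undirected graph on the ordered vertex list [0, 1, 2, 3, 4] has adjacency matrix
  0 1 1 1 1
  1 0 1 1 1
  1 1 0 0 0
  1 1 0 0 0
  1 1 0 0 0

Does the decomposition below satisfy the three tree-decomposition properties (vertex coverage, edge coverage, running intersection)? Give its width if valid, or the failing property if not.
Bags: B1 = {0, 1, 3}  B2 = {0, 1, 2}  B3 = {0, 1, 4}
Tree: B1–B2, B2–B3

Yes; width 2.

Every vertex of G appears in some bag (union = {0, 1, 2, 3, 4}); every edge is covered by a bag; and for each vertex v the set of bags containing v is connected in the bag tree. The decomposition is therefore valid. The largest bag has 3 vertices, so the width is 2.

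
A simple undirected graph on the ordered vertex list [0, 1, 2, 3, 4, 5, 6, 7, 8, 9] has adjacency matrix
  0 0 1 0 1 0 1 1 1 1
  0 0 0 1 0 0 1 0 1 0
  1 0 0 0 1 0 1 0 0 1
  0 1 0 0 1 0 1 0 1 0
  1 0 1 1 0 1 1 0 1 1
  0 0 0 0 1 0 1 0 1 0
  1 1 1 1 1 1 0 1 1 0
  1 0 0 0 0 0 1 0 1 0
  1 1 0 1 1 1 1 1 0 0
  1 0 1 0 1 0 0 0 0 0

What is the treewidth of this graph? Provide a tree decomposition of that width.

Treewidth 3.
One optimal decomposition is:
Bags: B1 = {0, 6, 7, 8}  B2 = {0, 4, 6, 8}  B3 = {3, 4, 6, 8}  B4 = {1, 3, 6, 8}  B5 = {0, 2, 4, 6}  B6 = {4, 5, 6, 8}  B7 = {0, 2, 4, 9}
Tree: B1–B2, B2–B3, B3–B4, B2–B5, B2–B6, B5–B7

Each bag holds 4 vertices, so the decomposition has width 3, which upper-bounds the treewidth. For the lower bound, the 4 vertices {0, 2, 4, 9} are pairwise adjacent, and any tree decomposition puts a clique entirely inside one bag — forcing width ≥ 3. Therefore the treewidth is 3.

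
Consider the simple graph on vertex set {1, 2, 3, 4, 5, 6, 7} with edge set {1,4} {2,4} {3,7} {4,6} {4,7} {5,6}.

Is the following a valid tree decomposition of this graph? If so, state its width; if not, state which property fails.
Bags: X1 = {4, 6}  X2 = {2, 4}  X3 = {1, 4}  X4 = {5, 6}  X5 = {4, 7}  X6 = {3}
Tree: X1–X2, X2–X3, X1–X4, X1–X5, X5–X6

No — edge (7,3) lies in no bag.

A tree decomposition must satisfy three properties: every vertex lies in some bag; for every edge, both endpoints lie together in some bag; and for every vertex, the bags containing it form a connected subtree. Here edge (7,3) lies in no bag, so the decomposition is invalid.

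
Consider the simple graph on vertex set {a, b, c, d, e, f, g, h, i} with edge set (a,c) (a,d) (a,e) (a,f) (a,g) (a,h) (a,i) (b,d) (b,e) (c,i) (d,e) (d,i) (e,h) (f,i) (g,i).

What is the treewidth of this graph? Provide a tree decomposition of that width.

The largest bag has 3 vertices, giving width 2; this decomposition certifies tw(G) ≤ 2. On the other hand G contains the 3-clique {a, d, e}. A clique must lie in a single bag of any decomposition, so no decomposition can have width below 2. The upper and lower bounds meet at 2, so that is the treewidth.

Treewidth 2.
One such decomposition:
Bags: B1 = {a, d, e}  B2 = {a, d, i}  B3 = {a, c, i}  B4 = {a, f, i}  B5 = {b, d, e}  B6 = {a, g, i}  B7 = {a, e, h}
Tree: B1–B2, B2–B3, B2–B4, B1–B5, B4–B6, B1–B7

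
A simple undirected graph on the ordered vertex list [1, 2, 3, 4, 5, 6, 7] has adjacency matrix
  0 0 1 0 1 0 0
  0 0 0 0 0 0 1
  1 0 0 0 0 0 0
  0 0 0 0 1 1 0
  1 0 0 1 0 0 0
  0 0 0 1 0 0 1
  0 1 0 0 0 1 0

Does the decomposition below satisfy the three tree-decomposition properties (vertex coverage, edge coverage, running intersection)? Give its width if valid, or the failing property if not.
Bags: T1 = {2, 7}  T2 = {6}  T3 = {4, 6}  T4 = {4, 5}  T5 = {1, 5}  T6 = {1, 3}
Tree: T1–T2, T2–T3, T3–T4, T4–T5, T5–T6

A tree decomposition must satisfy three properties: every vertex lies in some bag; for every edge, both endpoints lie together in some bag; and for every vertex, the bags containing it form a connected subtree. Here edge (7,6) lies in no bag, so the decomposition is invalid.

No — edge (7,6) lies in no bag.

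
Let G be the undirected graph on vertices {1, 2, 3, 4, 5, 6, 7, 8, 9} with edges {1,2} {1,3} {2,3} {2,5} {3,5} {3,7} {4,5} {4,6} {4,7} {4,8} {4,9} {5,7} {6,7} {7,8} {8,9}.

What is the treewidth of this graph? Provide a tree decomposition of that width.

Every bag has size at most 3, so the width is 3 − 1 = 2 and tw(G) ≤ 2. For the lower bound, the 3 vertices {1, 2, 3} are pairwise adjacent, and any tree decomposition puts a clique entirely inside one bag — forcing width ≥ 2. Combining the bounds, tw(G) = 2.

Treewidth 2.
Bags: B1 = {4, 5, 7}  B2 = {3, 5, 7}  B3 = {2, 3, 5}  B4 = {4, 7, 8}  B5 = {1, 2, 3}  B6 = {4, 6, 7}  B7 = {4, 8, 9}
Tree: B1–B2, B2–B3, B1–B4, B3–B5, B1–B6, B4–B7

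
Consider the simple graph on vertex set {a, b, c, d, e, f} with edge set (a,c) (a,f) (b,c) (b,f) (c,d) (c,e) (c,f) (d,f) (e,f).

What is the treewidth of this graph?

A width-2 tree decomposition is:
Bags: B1 = {a, c, f}  B2 = {c, d, f}  B3 = {b, c, f}  B4 = {c, e, f}
Tree: B1–B2, B2–B3, B3–B4
The largest bag has 3 vertices, giving width 2; this decomposition certifies tw(G) ≤ 2. Conversely, {c, d, f} is a clique of size 3, and the vertices of any clique must share a bag in every tree decomposition; so some bag has ≥ 3 vertices and tw(G) ≥ 2. The upper and lower bounds meet at 2, so that is the treewidth.

2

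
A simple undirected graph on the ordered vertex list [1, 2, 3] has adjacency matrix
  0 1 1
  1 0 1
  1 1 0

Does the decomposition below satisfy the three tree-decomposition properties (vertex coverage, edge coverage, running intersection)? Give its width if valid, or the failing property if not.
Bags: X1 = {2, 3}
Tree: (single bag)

A tree decomposition must satisfy three properties: every vertex lies in some bag; for every edge, both endpoints lie together in some bag; and for every vertex, the bags containing it form a connected subtree. Here vertex 1 appears in no bag, so the decomposition is invalid.

No — vertex 1 appears in no bag.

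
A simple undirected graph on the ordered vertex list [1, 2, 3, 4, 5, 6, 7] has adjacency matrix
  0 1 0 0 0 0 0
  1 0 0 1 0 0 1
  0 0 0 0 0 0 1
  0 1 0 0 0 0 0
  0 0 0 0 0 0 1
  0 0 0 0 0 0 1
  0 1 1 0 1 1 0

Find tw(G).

1

A width-1 tree decomposition is:
Bags: B1 = {1, 2}  B2 = {2, 7}  B3 = {6, 7}  B4 = {5, 7}  B5 = {2, 4}  B6 = {3, 7}
Tree: B1–B2, B2–B3, B3–B4, B1–B5, B4–B6
The largest bag has 2 vertices, giving width 1; this decomposition certifies tw(G) ≤ 1. Since G has at least one edge (e.g. 1–2), it is not an edgeless graph, so tw(G) ≥ 1. Combining the bounds, tw(G) = 1.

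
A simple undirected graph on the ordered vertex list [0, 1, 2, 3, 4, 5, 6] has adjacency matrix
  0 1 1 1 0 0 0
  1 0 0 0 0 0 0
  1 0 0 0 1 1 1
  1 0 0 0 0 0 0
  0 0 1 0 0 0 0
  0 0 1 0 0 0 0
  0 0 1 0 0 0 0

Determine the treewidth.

1

A width-1 tree decomposition is:
Bags: B1 = {0, 2}  B2 = {0, 1}  B3 = {2, 4}  B4 = {0, 3}  B5 = {2, 5}  B6 = {2, 6}
Tree: B1–B2, B1–B3, B2–B4, B3–B5, B5–B6
Every bag has size at most 2, so the width is 2 − 1 = 1 and tw(G) ≤ 1. Since G has at least one edge (e.g. 0–2), it is not an edgeless graph, so tw(G) ≥ 1. The upper and lower bounds meet at 1, so that is the treewidth.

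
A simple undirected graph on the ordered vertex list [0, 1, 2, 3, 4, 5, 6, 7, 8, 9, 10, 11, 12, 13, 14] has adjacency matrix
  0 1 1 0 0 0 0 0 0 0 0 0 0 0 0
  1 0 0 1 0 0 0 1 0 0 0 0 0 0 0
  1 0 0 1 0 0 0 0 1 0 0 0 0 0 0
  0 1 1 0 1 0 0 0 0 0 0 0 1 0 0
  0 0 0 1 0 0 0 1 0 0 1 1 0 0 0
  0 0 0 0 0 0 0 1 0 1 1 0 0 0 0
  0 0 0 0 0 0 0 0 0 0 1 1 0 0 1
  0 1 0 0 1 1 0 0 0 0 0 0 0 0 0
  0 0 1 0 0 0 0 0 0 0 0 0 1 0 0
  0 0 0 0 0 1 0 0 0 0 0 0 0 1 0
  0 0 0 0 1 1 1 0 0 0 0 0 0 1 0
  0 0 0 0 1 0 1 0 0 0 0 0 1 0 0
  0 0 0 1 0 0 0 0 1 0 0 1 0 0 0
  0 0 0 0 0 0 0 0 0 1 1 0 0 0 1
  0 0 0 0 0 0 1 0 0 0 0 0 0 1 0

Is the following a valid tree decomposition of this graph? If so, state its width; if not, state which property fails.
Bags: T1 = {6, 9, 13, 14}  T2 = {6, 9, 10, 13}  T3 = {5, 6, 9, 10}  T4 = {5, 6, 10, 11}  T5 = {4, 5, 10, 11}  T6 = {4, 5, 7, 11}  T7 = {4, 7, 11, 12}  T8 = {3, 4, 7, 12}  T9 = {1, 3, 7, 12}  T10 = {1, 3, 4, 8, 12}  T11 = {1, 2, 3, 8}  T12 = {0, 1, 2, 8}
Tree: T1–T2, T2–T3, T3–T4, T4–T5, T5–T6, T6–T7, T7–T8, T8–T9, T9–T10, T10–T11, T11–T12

No — bags containing vertex 4 are not connected in the tree.

A tree decomposition must satisfy three properties: every vertex lies in some bag; for every edge, both endpoints lie together in some bag; and for every vertex, the bags containing it form a connected subtree. Here bags containing vertex 4 are not connected in the tree, so the decomposition is invalid.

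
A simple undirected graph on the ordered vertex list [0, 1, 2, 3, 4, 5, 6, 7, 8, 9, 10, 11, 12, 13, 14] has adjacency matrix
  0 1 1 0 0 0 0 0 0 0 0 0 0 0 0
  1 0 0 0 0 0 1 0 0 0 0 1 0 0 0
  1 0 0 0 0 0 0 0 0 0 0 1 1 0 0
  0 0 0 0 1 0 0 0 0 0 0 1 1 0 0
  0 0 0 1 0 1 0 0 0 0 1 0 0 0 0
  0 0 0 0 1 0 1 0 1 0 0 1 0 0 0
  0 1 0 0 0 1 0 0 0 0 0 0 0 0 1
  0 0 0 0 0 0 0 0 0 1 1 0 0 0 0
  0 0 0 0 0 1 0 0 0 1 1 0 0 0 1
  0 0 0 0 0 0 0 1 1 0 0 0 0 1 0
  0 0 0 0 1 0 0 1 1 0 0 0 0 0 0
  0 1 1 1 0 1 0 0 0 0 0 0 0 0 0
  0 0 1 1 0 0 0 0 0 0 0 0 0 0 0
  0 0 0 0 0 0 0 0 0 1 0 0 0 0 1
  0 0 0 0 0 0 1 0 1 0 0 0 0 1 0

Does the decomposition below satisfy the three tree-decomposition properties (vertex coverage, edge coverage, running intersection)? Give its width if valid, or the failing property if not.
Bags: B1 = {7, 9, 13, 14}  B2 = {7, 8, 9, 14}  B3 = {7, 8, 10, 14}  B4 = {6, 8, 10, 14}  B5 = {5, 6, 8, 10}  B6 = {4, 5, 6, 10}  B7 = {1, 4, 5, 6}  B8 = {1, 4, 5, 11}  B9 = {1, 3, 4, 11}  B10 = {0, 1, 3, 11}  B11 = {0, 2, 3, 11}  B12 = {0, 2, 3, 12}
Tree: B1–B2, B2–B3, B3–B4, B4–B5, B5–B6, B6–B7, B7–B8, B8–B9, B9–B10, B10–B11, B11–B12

Checking the three conditions: (i) the bags cover all of {0, 1, 2, 3, 4, 5, 6, 7, 8, 9, 10, 11, 12, 13, 14}; (ii) for each edge, some bag contains both endpoints; (iii) the bags containing any fixed vertex form a subtree. All hold, so the decomposition is valid with width 4 − 1 = 3.

Yes; width 3.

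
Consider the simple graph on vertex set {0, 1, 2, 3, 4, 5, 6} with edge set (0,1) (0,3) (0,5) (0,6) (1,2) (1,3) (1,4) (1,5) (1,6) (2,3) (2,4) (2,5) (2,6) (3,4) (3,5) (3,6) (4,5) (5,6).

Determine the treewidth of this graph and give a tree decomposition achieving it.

Treewidth 4.
Bags: B1 = {1, 2, 3, 4, 5}  B2 = {1, 2, 3, 5, 6}  B3 = {0, 1, 3, 5, 6}
Tree: B1–B2, B2–B3

The largest bag has 5 vertices, giving width 4; this decomposition certifies tw(G) ≤ 4. On the other hand G contains the 5-clique {0, 1, 3, 5, 6}. A clique must lie in a single bag of any decomposition, so no decomposition can have width below 4. Therefore the treewidth is 4.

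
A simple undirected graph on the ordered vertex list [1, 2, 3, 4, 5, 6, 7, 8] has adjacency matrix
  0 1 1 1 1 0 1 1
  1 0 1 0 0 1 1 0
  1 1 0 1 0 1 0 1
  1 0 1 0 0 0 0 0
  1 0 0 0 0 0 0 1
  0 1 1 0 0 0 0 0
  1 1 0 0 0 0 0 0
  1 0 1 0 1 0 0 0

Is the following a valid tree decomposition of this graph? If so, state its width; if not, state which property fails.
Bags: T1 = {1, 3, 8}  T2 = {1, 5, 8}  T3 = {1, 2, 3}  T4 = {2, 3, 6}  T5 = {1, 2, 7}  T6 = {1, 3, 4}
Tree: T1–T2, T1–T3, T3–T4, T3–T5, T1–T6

Yes; width 2.

Every vertex of G appears in some bag (union = {1, 2, 3, 4, 5, 6, 7, 8}); every edge is covered by a bag; and for each vertex v the set of bags containing v is connected in the bag tree. The decomposition is therefore valid. The largest bag has 3 vertices, so the width is 2.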